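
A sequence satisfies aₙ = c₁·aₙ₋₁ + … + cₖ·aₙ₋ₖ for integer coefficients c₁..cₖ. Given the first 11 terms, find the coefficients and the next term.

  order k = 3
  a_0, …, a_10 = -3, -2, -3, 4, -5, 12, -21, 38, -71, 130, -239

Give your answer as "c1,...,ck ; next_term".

-1,1,-1 ; 440

  a_3 = -1·-3 + 1·-2 + -1·-3 = 4
  a_4 = -1·4 + 1·-3 + -1·-2 = -5
  a_5 = -1·-5 + 1·4 + -1·-3 = 12
  a_6 = -1·12 + 1·-5 + -1·4 = -21
  a_7 = -1·-21 + 1·12 + -1·-5 = 38
  a_8 = -1·38 + 1·-21 + -1·12 = -71
  a_9 = -1·-71 + 1·38 + -1·-21 = 130
  a_10 = -1·130 + 1·-71 + -1·38 = -239
  a_11 = -1·-239 + 1·130 + -1·-71 = 440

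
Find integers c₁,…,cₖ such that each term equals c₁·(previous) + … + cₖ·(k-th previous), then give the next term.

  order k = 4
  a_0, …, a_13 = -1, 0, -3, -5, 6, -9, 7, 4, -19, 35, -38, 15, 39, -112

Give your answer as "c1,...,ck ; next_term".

-1,0,1,-1 ; 165

  a_4 = -1·-5 + 0·-3 + 1·0 + -1·-1 = 6
  a_5 = -1·6 + 0·-5 + 1·-3 + -1·0 = -9
  a_6 = -1·-9 + 0·6 + 1·-5 + -1·-3 = 7
  a_7 = -1·7 + 0·-9 + 1·6 + -1·-5 = 4
  a_8 = -1·4 + 0·7 + 1·-9 + -1·6 = -19
  a_9 = -1·-19 + 0·4 + 1·7 + -1·-9 = 35
  a_10 = -1·35 + 0·-19 + 1·4 + -1·7 = -38
  a_11 = -1·-38 + 0·35 + 1·-19 + -1·4 = 15
  a_12 = -1·15 + 0·-38 + 1·35 + -1·-19 = 39
  a_13 = -1·39 + 0·15 + 1·-38 + -1·35 = -112
  a_14 = -1·-112 + 0·39 + 1·15 + -1·-38 = 165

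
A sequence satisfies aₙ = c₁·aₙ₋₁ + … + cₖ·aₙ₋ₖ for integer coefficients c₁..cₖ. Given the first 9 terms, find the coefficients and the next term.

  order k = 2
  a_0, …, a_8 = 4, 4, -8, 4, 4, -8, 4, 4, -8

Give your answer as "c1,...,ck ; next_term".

  a_2 = -1·4 + -1·4 = -8
  a_3 = -1·-8 + -1·4 = 4
  a_4 = -1·4 + -1·-8 = 4
  a_5 = -1·4 + -1·4 = -8
  a_6 = -1·-8 + -1·4 = 4
  a_7 = -1·4 + -1·-8 = 4
  a_8 = -1·4 + -1·4 = -8
  a_9 = -1·-8 + -1·4 = 4

-1,-1 ; 4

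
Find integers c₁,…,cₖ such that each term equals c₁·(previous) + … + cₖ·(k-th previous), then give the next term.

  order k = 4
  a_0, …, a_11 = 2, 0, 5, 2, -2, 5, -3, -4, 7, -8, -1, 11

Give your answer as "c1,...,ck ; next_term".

0,0,1,-1 ; -15

  a_4 = 0·2 + 0·5 + 1·0 + -1·2 = -2
  a_5 = 0·-2 + 0·2 + 1·5 + -1·0 = 5
  a_6 = 0·5 + 0·-2 + 1·2 + -1·5 = -3
  a_7 = 0·-3 + 0·5 + 1·-2 + -1·2 = -4
  a_8 = 0·-4 + 0·-3 + 1·5 + -1·-2 = 7
  a_9 = 0·7 + 0·-4 + 1·-3 + -1·5 = -8
  a_10 = 0·-8 + 0·7 + 1·-4 + -1·-3 = -1
  a_11 = 0·-1 + 0·-8 + 1·7 + -1·-4 = 11
  a_12 = 0·11 + 0·-1 + 1·-8 + -1·7 = -15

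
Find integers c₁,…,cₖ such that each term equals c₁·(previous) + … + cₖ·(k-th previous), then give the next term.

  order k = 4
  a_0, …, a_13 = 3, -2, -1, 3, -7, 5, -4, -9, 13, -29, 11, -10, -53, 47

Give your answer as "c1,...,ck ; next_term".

  a_4 = -1·3 + 1·-1 + 3·-2 + 1·3 = -7
  a_5 = -1·-7 + 1·3 + 3·-1 + 1·-2 = 5
  a_6 = -1·5 + 1·-7 + 3·3 + 1·-1 = -4
  a_7 = -1·-4 + 1·5 + 3·-7 + 1·3 = -9
  a_8 = -1·-9 + 1·-4 + 3·5 + 1·-7 = 13
  a_9 = -1·13 + 1·-9 + 3·-4 + 1·5 = -29
  a_10 = -1·-29 + 1·13 + 3·-9 + 1·-4 = 11
  a_11 = -1·11 + 1·-29 + 3·13 + 1·-9 = -10
  a_12 = -1·-10 + 1·11 + 3·-29 + 1·13 = -53
  a_13 = -1·-53 + 1·-10 + 3·11 + 1·-29 = 47
  a_14 = -1·47 + 1·-53 + 3·-10 + 1·11 = -119

-1,1,3,1 ; -119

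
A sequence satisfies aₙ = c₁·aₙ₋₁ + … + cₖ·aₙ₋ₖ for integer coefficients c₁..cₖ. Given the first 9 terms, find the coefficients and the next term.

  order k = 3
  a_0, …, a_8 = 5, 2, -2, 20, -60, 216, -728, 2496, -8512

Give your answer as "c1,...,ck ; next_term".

  a_3 = -3·-2 + 2·2 + 2·5 = 20
  a_4 = -3·20 + 2·-2 + 2·2 = -60
  a_5 = -3·-60 + 2·20 + 2·-2 = 216
  a_6 = -3·216 + 2·-60 + 2·20 = -728
  a_7 = -3·-728 + 2·216 + 2·-60 = 2496
  a_8 = -3·2496 + 2·-728 + 2·216 = -8512
  a_9 = -3·-8512 + 2·2496 + 2·-728 = 29072

-3,2,2 ; 29072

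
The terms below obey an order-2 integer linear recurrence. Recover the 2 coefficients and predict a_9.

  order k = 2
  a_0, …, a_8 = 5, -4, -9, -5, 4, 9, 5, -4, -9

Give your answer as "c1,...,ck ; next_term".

1,-1 ; -5

  a_2 = 1·-4 + -1·5 = -9
  a_3 = 1·-9 + -1·-4 = -5
  a_4 = 1·-5 + -1·-9 = 4
  a_5 = 1·4 + -1·-5 = 9
  a_6 = 1·9 + -1·4 = 5
  a_7 = 1·5 + -1·9 = -4
  a_8 = 1·-4 + -1·5 = -9
  a_9 = 1·-9 + -1·-4 = -5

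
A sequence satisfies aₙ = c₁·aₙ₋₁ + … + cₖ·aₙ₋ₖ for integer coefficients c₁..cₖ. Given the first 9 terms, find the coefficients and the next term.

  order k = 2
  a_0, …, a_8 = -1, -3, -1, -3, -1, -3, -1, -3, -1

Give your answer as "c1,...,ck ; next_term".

0,1 ; -3

  a_2 = 0·-3 + 1·-1 = -1
  a_3 = 0·-1 + 1·-3 = -3
  a_4 = 0·-3 + 1·-1 = -1
  a_5 = 0·-1 + 1·-3 = -3
  a_6 = 0·-3 + 1·-1 = -1
  a_7 = 0·-1 + 1·-3 = -3
  a_8 = 0·-3 + 1·-1 = -1
  a_9 = 0·-1 + 1·-3 = -3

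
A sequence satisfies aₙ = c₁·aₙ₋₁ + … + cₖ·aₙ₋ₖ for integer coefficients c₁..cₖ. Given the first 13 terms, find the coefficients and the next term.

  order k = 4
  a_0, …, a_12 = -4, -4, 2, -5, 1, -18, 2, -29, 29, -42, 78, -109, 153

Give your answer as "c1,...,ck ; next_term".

1,1,-3,2 ; -274

  a_4 = 1·-5 + 1·2 + -3·-4 + 2·-4 = 1
  a_5 = 1·1 + 1·-5 + -3·2 + 2·-4 = -18
  a_6 = 1·-18 + 1·1 + -3·-5 + 2·2 = 2
  a_7 = 1·2 + 1·-18 + -3·1 + 2·-5 = -29
  a_8 = 1·-29 + 1·2 + -3·-18 + 2·1 = 29
  a_9 = 1·29 + 1·-29 + -3·2 + 2·-18 = -42
  a_10 = 1·-42 + 1·29 + -3·-29 + 2·2 = 78
  a_11 = 1·78 + 1·-42 + -3·29 + 2·-29 = -109
  a_12 = 1·-109 + 1·78 + -3·-42 + 2·29 = 153
  a_13 = 1·153 + 1·-109 + -3·78 + 2·-42 = -274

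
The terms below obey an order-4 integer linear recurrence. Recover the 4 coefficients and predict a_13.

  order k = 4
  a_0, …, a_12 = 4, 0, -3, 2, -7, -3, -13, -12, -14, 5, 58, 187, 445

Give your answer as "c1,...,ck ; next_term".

  a_4 = 2·2 + 1·-3 + -3·0 + -2·4 = -7
  a_5 = 2·-7 + 1·2 + -3·-3 + -2·0 = -3
  a_6 = 2·-3 + 1·-7 + -3·2 + -2·-3 = -13
  a_7 = 2·-13 + 1·-3 + -3·-7 + -2·2 = -12
  a_8 = 2·-12 + 1·-13 + -3·-3 + -2·-7 = -14
  a_9 = 2·-14 + 1·-12 + -3·-13 + -2·-3 = 5
  a_10 = 2·5 + 1·-14 + -3·-12 + -2·-13 = 58
  a_11 = 2·58 + 1·5 + -3·-14 + -2·-12 = 187
  a_12 = 2·187 + 1·58 + -3·5 + -2·-14 = 445
  a_13 = 2·445 + 1·187 + -3·58 + -2·5 = 893

2,1,-3,-2 ; 893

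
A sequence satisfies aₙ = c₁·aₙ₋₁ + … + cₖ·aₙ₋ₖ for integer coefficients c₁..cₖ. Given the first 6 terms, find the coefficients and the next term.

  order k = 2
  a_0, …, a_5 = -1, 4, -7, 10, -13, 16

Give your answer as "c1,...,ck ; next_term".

-2,-1 ; -19

  a_2 = -2·4 + -1·-1 = -7
  a_3 = -2·-7 + -1·4 = 10
  a_4 = -2·10 + -1·-7 = -13
  a_5 = -2·-13 + -1·10 = 16
  a_6 = -2·16 + -1·-13 = -19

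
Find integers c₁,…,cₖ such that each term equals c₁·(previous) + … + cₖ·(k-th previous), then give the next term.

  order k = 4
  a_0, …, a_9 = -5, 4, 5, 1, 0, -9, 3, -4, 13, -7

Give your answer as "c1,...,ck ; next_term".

-1,0,-1,-1 ; 8

  a_4 = -1·1 + 0·5 + -1·4 + -1·-5 = 0
  a_5 = -1·0 + 0·1 + -1·5 + -1·4 = -9
  a_6 = -1·-9 + 0·0 + -1·1 + -1·5 = 3
  a_7 = -1·3 + 0·-9 + -1·0 + -1·1 = -4
  a_8 = -1·-4 + 0·3 + -1·-9 + -1·0 = 13
  a_9 = -1·13 + 0·-4 + -1·3 + -1·-9 = -7
  a_10 = -1·-7 + 0·13 + -1·-4 + -1·3 = 8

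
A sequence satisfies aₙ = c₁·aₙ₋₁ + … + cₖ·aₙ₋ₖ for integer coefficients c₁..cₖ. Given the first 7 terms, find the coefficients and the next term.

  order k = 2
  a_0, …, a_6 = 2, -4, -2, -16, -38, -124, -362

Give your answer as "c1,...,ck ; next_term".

2,3 ; -1096

  a_2 = 2·-4 + 3·2 = -2
  a_3 = 2·-2 + 3·-4 = -16
  a_4 = 2·-16 + 3·-2 = -38
  a_5 = 2·-38 + 3·-16 = -124
  a_6 = 2·-124 + 3·-38 = -362
  a_7 = 2·-362 + 3·-124 = -1096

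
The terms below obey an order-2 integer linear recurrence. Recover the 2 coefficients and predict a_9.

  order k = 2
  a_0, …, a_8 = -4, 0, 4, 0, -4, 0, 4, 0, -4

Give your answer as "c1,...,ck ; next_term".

  a_2 = 0·0 + -1·-4 = 4
  a_3 = 0·4 + -1·0 = 0
  a_4 = 0·0 + -1·4 = -4
  a_5 = 0·-4 + -1·0 = 0
  a_6 = 0·0 + -1·-4 = 4
  a_7 = 0·4 + -1·0 = 0
  a_8 = 0·0 + -1·4 = -4
  a_9 = 0·-4 + -1·0 = 0

0,-1 ; 0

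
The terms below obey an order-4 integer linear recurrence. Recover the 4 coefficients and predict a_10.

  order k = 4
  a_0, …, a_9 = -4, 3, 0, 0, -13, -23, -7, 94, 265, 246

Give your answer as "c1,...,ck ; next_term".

2,-3,-3,1 ; -592

  a_4 = 2·0 + -3·0 + -3·3 + 1·-4 = -13
  a_5 = 2·-13 + -3·0 + -3·0 + 1·3 = -23
  a_6 = 2·-23 + -3·-13 + -3·0 + 1·0 = -7
  a_7 = 2·-7 + -3·-23 + -3·-13 + 1·0 = 94
  a_8 = 2·94 + -3·-7 + -3·-23 + 1·-13 = 265
  a_9 = 2·265 + -3·94 + -3·-7 + 1·-23 = 246
  a_10 = 2·246 + -3·265 + -3·94 + 1·-7 = -592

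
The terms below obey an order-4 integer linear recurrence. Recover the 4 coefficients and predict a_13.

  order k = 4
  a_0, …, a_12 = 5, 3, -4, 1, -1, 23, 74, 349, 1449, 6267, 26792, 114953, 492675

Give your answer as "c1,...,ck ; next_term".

  a_4 = 4·1 + 2·-4 + -4·3 + 3·5 = -1
  a_5 = 4·-1 + 2·1 + -4·-4 + 3·3 = 23
  a_6 = 4·23 + 2·-1 + -4·1 + 3·-4 = 74
  a_7 = 4·74 + 2·23 + -4·-1 + 3·1 = 349
  a_8 = 4·349 + 2·74 + -4·23 + 3·-1 = 1449
  a_9 = 4·1449 + 2·349 + -4·74 + 3·23 = 6267
  a_10 = 4·6267 + 2·1449 + -4·349 + 3·74 = 26792
  a_11 = 4·26792 + 2·6267 + -4·1449 + 3·349 = 114953
  a_12 = 4·114953 + 2·26792 + -4·6267 + 3·1449 = 492675
  a_13 = 4·492675 + 2·114953 + -4·26792 + 3·6267 = 2112239

4,2,-4,3 ; 2112239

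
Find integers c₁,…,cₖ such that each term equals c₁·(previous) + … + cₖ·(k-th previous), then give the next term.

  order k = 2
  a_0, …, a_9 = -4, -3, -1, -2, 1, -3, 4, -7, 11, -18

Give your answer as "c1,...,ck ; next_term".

  a_2 = -1·-3 + 1·-4 = -1
  a_3 = -1·-1 + 1·-3 = -2
  a_4 = -1·-2 + 1·-1 = 1
  a_5 = -1·1 + 1·-2 = -3
  a_6 = -1·-3 + 1·1 = 4
  a_7 = -1·4 + 1·-3 = -7
  a_8 = -1·-7 + 1·4 = 11
  a_9 = -1·11 + 1·-7 = -18
  a_10 = -1·-18 + 1·11 = 29

-1,1 ; 29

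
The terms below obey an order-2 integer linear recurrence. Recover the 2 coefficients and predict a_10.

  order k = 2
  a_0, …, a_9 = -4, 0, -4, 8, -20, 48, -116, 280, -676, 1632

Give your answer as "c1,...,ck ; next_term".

-2,1 ; -3940

  a_2 = -2·0 + 1·-4 = -4
  a_3 = -2·-4 + 1·0 = 8
  a_4 = -2·8 + 1·-4 = -20
  a_5 = -2·-20 + 1·8 = 48
  a_6 = -2·48 + 1·-20 = -116
  a_7 = -2·-116 + 1·48 = 280
  a_8 = -2·280 + 1·-116 = -676
  a_9 = -2·-676 + 1·280 = 1632
  a_10 = -2·1632 + 1·-676 = -3940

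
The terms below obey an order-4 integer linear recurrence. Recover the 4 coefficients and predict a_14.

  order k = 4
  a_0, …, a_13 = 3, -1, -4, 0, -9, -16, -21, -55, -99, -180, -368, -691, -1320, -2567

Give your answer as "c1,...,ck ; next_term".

1,1,2,-1 ; -4901

  a_4 = 1·0 + 1·-4 + 2·-1 + -1·3 = -9
  a_5 = 1·-9 + 1·0 + 2·-4 + -1·-1 = -16
  a_6 = 1·-16 + 1·-9 + 2·0 + -1·-4 = -21
  a_7 = 1·-21 + 1·-16 + 2·-9 + -1·0 = -55
  a_8 = 1·-55 + 1·-21 + 2·-16 + -1·-9 = -99
  a_9 = 1·-99 + 1·-55 + 2·-21 + -1·-16 = -180
  a_10 = 1·-180 + 1·-99 + 2·-55 + -1·-21 = -368
  a_11 = 1·-368 + 1·-180 + 2·-99 + -1·-55 = -691
  a_12 = 1·-691 + 1·-368 + 2·-180 + -1·-99 = -1320
  a_13 = 1·-1320 + 1·-691 + 2·-368 + -1·-180 = -2567
  a_14 = 1·-2567 + 1·-1320 + 2·-691 + -1·-368 = -4901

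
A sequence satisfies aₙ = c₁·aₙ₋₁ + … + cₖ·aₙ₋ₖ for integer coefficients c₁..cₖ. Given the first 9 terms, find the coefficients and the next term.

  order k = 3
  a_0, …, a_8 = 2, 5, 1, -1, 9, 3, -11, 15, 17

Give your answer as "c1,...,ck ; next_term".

0,-1,2 ; -37

  a_3 = 0·1 + -1·5 + 2·2 = -1
  a_4 = 0·-1 + -1·1 + 2·5 = 9
  a_5 = 0·9 + -1·-1 + 2·1 = 3
  a_6 = 0·3 + -1·9 + 2·-1 = -11
  a_7 = 0·-11 + -1·3 + 2·9 = 15
  a_8 = 0·15 + -1·-11 + 2·3 = 17
  a_9 = 0·17 + -1·15 + 2·-11 = -37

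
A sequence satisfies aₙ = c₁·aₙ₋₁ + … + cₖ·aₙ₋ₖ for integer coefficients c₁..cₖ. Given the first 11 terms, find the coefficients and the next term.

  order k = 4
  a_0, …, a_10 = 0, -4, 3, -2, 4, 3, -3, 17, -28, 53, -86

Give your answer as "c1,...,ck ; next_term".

  a_4 = -1·-2 + 2·3 + 1·-4 + -2·0 = 4
  a_5 = -1·4 + 2·-2 + 1·3 + -2·-4 = 3
  a_6 = -1·3 + 2·4 + 1·-2 + -2·3 = -3
  a_7 = -1·-3 + 2·3 + 1·4 + -2·-2 = 17
  a_8 = -1·17 + 2·-3 + 1·3 + -2·4 = -28
  a_9 = -1·-28 + 2·17 + 1·-3 + -2·3 = 53
  a_10 = -1·53 + 2·-28 + 1·17 + -2·-3 = -86
  a_11 = -1·-86 + 2·53 + 1·-28 + -2·17 = 130

-1,2,1,-2 ; 130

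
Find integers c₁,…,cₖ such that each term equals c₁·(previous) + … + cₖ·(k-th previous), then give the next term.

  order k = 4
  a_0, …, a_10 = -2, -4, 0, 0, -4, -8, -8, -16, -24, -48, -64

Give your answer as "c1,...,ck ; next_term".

0,2,0,2 ; -128

  a_4 = 0·0 + 2·0 + 0·-4 + 2·-2 = -4
  a_5 = 0·-4 + 2·0 + 0·0 + 2·-4 = -8
  a_6 = 0·-8 + 2·-4 + 0·0 + 2·0 = -8
  a_7 = 0·-8 + 2·-8 + 0·-4 + 2·0 = -16
  a_8 = 0·-16 + 2·-8 + 0·-8 + 2·-4 = -24
  a_9 = 0·-24 + 2·-16 + 0·-8 + 2·-8 = -48
  a_10 = 0·-48 + 2·-24 + 0·-16 + 2·-8 = -64
  a_11 = 0·-64 + 2·-48 + 0·-24 + 2·-16 = -128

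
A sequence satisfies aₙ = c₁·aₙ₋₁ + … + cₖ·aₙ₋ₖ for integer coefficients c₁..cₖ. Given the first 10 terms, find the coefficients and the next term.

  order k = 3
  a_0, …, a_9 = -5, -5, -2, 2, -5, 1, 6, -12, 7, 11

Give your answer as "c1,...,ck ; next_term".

  a_3 = -1·-2 + -1·-5 + 1·-5 = 2
  a_4 = -1·2 + -1·-2 + 1·-5 = -5
  a_5 = -1·-5 + -1·2 + 1·-2 = 1
  a_6 = -1·1 + -1·-5 + 1·2 = 6
  a_7 = -1·6 + -1·1 + 1·-5 = -12
  a_8 = -1·-12 + -1·6 + 1·1 = 7
  a_9 = -1·7 + -1·-12 + 1·6 = 11
  a_10 = -1·11 + -1·7 + 1·-12 = -30

-1,-1,1 ; -30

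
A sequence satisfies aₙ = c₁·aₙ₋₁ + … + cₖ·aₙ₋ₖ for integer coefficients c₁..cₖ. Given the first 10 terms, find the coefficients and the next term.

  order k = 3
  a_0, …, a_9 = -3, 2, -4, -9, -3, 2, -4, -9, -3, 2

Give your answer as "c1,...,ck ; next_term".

  a_3 = 1·-4 + -1·2 + 1·-3 = -9
  a_4 = 1·-9 + -1·-4 + 1·2 = -3
  a_5 = 1·-3 + -1·-9 + 1·-4 = 2
  a_6 = 1·2 + -1·-3 + 1·-9 = -4
  a_7 = 1·-4 + -1·2 + 1·-3 = -9
  a_8 = 1·-9 + -1·-4 + 1·2 = -3
  a_9 = 1·-3 + -1·-9 + 1·-4 = 2
  a_10 = 1·2 + -1·-3 + 1·-9 = -4

1,-1,1 ; -4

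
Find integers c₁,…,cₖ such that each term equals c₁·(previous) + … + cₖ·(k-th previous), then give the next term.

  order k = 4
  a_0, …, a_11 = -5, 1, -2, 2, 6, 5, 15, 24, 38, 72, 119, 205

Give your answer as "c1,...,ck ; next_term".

1,1,1,-1 ; 358

  a_4 = 1·2 + 1·-2 + 1·1 + -1·-5 = 6
  a_5 = 1·6 + 1·2 + 1·-2 + -1·1 = 5
  a_6 = 1·5 + 1·6 + 1·2 + -1·-2 = 15
  a_7 = 1·15 + 1·5 + 1·6 + -1·2 = 24
  a_8 = 1·24 + 1·15 + 1·5 + -1·6 = 38
  a_9 = 1·38 + 1·24 + 1·15 + -1·5 = 72
  a_10 = 1·72 + 1·38 + 1·24 + -1·15 = 119
  a_11 = 1·119 + 1·72 + 1·38 + -1·24 = 205
  a_12 = 1·205 + 1·119 + 1·72 + -1·38 = 358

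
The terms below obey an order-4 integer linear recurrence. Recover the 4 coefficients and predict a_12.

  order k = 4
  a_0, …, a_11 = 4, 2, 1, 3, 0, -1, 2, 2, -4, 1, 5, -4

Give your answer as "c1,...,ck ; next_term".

  a_4 = -1·3 + -1·1 + 0·2 + 1·4 = 0
  a_5 = -1·0 + -1·3 + 0·1 + 1·2 = -1
  a_6 = -1·-1 + -1·0 + 0·3 + 1·1 = 2
  a_7 = -1·2 + -1·-1 + 0·0 + 1·3 = 2
  a_8 = -1·2 + -1·2 + 0·-1 + 1·0 = -4
  a_9 = -1·-4 + -1·2 + 0·2 + 1·-1 = 1
  a_10 = -1·1 + -1·-4 + 0·2 + 1·2 = 5
  a_11 = -1·5 + -1·1 + 0·-4 + 1·2 = -4
  a_12 = -1·-4 + -1·5 + 0·1 + 1·-4 = -5

-1,-1,0,1 ; -5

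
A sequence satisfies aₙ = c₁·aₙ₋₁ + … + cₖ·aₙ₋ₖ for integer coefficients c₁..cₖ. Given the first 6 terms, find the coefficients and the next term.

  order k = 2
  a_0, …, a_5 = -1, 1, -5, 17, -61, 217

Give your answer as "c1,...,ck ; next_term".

-3,2 ; -773

  a_2 = -3·1 + 2·-1 = -5
  a_3 = -3·-5 + 2·1 = 17
  a_4 = -3·17 + 2·-5 = -61
  a_5 = -3·-61 + 2·17 = 217
  a_6 = -3·217 + 2·-61 = -773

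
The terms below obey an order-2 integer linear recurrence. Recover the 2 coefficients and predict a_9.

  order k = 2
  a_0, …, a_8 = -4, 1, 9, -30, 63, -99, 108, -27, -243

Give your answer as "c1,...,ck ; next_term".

-3,-3 ; 810

  a_2 = -3·1 + -3·-4 = 9
  a_3 = -3·9 + -3·1 = -30
  a_4 = -3·-30 + -3·9 = 63
  a_5 = -3·63 + -3·-30 = -99
  a_6 = -3·-99 + -3·63 = 108
  a_7 = -3·108 + -3·-99 = -27
  a_8 = -3·-27 + -3·108 = -243
  a_9 = -3·-243 + -3·-27 = 810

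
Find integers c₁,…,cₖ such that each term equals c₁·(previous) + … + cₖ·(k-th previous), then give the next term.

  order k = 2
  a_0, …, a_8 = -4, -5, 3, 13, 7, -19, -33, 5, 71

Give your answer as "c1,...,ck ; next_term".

1,-2 ; 61

  a_2 = 1·-5 + -2·-4 = 3
  a_3 = 1·3 + -2·-5 = 13
  a_4 = 1·13 + -2·3 = 7
  a_5 = 1·7 + -2·13 = -19
  a_6 = 1·-19 + -2·7 = -33
  a_7 = 1·-33 + -2·-19 = 5
  a_8 = 1·5 + -2·-33 = 71
  a_9 = 1·71 + -2·5 = 61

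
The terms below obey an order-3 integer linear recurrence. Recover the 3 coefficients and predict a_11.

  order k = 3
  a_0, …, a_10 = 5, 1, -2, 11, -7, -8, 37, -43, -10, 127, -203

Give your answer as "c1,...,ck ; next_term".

  a_3 = -1·-2 + -1·1 + 2·5 = 11
  a_4 = -1·11 + -1·-2 + 2·1 = -7
  a_5 = -1·-7 + -1·11 + 2·-2 = -8
  a_6 = -1·-8 + -1·-7 + 2·11 = 37
  a_7 = -1·37 + -1·-8 + 2·-7 = -43
  a_8 = -1·-43 + -1·37 + 2·-8 = -10
  a_9 = -1·-10 + -1·-43 + 2·37 = 127
  a_10 = -1·127 + -1·-10 + 2·-43 = -203
  a_11 = -1·-203 + -1·127 + 2·-10 = 56

-1,-1,2 ; 56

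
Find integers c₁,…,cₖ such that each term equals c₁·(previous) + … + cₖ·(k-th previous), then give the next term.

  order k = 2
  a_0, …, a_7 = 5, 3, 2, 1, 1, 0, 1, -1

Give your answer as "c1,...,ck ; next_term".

-1,1 ; 2

  a_2 = -1·3 + 1·5 = 2
  a_3 = -1·2 + 1·3 = 1
  a_4 = -1·1 + 1·2 = 1
  a_5 = -1·1 + 1·1 = 0
  a_6 = -1·0 + 1·1 = 1
  a_7 = -1·1 + 1·0 = -1
  a_8 = -1·-1 + 1·1 = 2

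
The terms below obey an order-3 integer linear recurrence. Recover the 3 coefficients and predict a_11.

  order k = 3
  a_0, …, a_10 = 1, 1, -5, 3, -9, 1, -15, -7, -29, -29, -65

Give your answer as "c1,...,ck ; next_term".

  a_3 = 0·-5 + 2·1 + 1·1 = 3
  a_4 = 0·3 + 2·-5 + 1·1 = -9
  a_5 = 0·-9 + 2·3 + 1·-5 = 1
  a_6 = 0·1 + 2·-9 + 1·3 = -15
  a_7 = 0·-15 + 2·1 + 1·-9 = -7
  a_8 = 0·-7 + 2·-15 + 1·1 = -29
  a_9 = 0·-29 + 2·-7 + 1·-15 = -29
  a_10 = 0·-29 + 2·-29 + 1·-7 = -65
  a_11 = 0·-65 + 2·-29 + 1·-29 = -87

0,2,1 ; -87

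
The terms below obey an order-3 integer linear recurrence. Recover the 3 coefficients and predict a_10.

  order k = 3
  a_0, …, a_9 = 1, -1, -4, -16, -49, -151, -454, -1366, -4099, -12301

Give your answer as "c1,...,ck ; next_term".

  a_3 = 3·-4 + 1·-1 + -3·1 = -16
  a_4 = 3·-16 + 1·-4 + -3·-1 = -49
  a_5 = 3·-49 + 1·-16 + -3·-4 = -151
  a_6 = 3·-151 + 1·-49 + -3·-16 = -454
  a_7 = 3·-454 + 1·-151 + -3·-49 = -1366
  a_8 = 3·-1366 + 1·-454 + -3·-151 = -4099
  a_9 = 3·-4099 + 1·-1366 + -3·-454 = -12301
  a_10 = 3·-12301 + 1·-4099 + -3·-1366 = -36904

3,1,-3 ; -36904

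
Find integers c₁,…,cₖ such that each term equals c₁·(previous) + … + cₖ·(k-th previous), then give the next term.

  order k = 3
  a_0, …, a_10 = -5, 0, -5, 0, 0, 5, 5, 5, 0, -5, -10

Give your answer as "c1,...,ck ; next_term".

  a_3 = 1·-5 + 0·0 + -1·-5 = 0
  a_4 = 1·0 + 0·-5 + -1·0 = 0
  a_5 = 1·0 + 0·0 + -1·-5 = 5
  a_6 = 1·5 + 0·0 + -1·0 = 5
  a_7 = 1·5 + 0·5 + -1·0 = 5
  a_8 = 1·5 + 0·5 + -1·5 = 0
  a_9 = 1·0 + 0·5 + -1·5 = -5
  a_10 = 1·-5 + 0·0 + -1·5 = -10
  a_11 = 1·-10 + 0·-5 + -1·0 = -10

1,0,-1 ; -10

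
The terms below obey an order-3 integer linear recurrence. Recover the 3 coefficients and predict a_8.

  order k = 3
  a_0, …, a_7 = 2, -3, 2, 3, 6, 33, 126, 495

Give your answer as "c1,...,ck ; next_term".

3,3,3 ; 1962

  a_3 = 3·2 + 3·-3 + 3·2 = 3
  a_4 = 3·3 + 3·2 + 3·-3 = 6
  a_5 = 3·6 + 3·3 + 3·2 = 33
  a_6 = 3·33 + 3·6 + 3·3 = 126
  a_7 = 3·126 + 3·33 + 3·6 = 495
  a_8 = 3·495 + 3·126 + 3·33 = 1962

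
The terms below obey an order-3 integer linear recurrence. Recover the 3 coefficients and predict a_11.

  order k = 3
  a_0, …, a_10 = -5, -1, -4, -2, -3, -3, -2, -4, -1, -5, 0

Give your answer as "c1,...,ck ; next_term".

-1,1,1 ; -6

  a_3 = -1·-4 + 1·-1 + 1·-5 = -2
  a_4 = -1·-2 + 1·-4 + 1·-1 = -3
  a_5 = -1·-3 + 1·-2 + 1·-4 = -3
  a_6 = -1·-3 + 1·-3 + 1·-2 = -2
  a_7 = -1·-2 + 1·-3 + 1·-3 = -4
  a_8 = -1·-4 + 1·-2 + 1·-3 = -1
  a_9 = -1·-1 + 1·-4 + 1·-2 = -5
  a_10 = -1·-5 + 1·-1 + 1·-4 = 0
  a_11 = -1·0 + 1·-5 + 1·-1 = -6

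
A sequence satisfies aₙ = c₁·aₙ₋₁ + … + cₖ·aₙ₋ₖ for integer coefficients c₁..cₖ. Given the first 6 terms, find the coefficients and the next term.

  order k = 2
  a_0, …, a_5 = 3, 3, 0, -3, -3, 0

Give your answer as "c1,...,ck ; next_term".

1,-1 ; 3

  a_2 = 1·3 + -1·3 = 0
  a_3 = 1·0 + -1·3 = -3
  a_4 = 1·-3 + -1·0 = -3
  a_5 = 1·-3 + -1·-3 = 0
  a_6 = 1·0 + -1·-3 = 3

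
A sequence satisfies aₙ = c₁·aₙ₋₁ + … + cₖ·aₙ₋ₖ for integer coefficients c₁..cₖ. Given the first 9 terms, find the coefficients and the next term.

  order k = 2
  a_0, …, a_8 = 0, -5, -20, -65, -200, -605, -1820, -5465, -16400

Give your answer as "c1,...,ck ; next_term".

4,-3 ; -49205

  a_2 = 4·-5 + -3·0 = -20
  a_3 = 4·-20 + -3·-5 = -65
  a_4 = 4·-65 + -3·-20 = -200
  a_5 = 4·-200 + -3·-65 = -605
  a_6 = 4·-605 + -3·-200 = -1820
  a_7 = 4·-1820 + -3·-605 = -5465
  a_8 = 4·-5465 + -3·-1820 = -16400
  a_9 = 4·-16400 + -3·-5465 = -49205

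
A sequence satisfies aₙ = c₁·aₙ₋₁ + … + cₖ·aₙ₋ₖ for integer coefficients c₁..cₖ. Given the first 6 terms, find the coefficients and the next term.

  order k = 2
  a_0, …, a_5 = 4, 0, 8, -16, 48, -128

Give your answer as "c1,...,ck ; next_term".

  a_2 = -2·0 + 2·4 = 8
  a_3 = -2·8 + 2·0 = -16
  a_4 = -2·-16 + 2·8 = 48
  a_5 = -2·48 + 2·-16 = -128
  a_6 = -2·-128 + 2·48 = 352

-2,2 ; 352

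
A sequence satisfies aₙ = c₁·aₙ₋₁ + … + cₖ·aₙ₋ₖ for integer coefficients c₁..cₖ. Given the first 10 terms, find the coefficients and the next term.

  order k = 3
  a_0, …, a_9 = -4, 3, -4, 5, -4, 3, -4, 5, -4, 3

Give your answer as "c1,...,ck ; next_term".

  a_3 = -1·-4 + -1·3 + -1·-4 = 5
  a_4 = -1·5 + -1·-4 + -1·3 = -4
  a_5 = -1·-4 + -1·5 + -1·-4 = 3
  a_6 = -1·3 + -1·-4 + -1·5 = -4
  a_7 = -1·-4 + -1·3 + -1·-4 = 5
  a_8 = -1·5 + -1·-4 + -1·3 = -4
  a_9 = -1·-4 + -1·5 + -1·-4 = 3
  a_10 = -1·3 + -1·-4 + -1·5 = -4

-1,-1,-1 ; -4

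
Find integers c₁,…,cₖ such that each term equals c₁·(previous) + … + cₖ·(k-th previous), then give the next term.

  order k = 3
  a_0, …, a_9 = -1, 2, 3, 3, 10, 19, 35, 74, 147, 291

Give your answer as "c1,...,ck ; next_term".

  a_3 = 1·3 + 1·2 + 2·-1 = 3
  a_4 = 1·3 + 1·3 + 2·2 = 10
  a_5 = 1·10 + 1·3 + 2·3 = 19
  a_6 = 1·19 + 1·10 + 2·3 = 35
  a_7 = 1·35 + 1·19 + 2·10 = 74
  a_8 = 1·74 + 1·35 + 2·19 = 147
  a_9 = 1·147 + 1·74 + 2·35 = 291
  a_10 = 1·291 + 1·147 + 2·74 = 586

1,1,2 ; 586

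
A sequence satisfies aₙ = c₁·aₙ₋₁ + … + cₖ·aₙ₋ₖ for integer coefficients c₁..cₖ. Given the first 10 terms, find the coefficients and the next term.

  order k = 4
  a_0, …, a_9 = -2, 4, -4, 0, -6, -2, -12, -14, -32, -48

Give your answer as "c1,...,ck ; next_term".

1,1,0,1 ; -92

  a_4 = 1·0 + 1·-4 + 0·4 + 1·-2 = -6
  a_5 = 1·-6 + 1·0 + 0·-4 + 1·4 = -2
  a_6 = 1·-2 + 1·-6 + 0·0 + 1·-4 = -12
  a_7 = 1·-12 + 1·-2 + 0·-6 + 1·0 = -14
  a_8 = 1·-14 + 1·-12 + 0·-2 + 1·-6 = -32
  a_9 = 1·-32 + 1·-14 + 0·-12 + 1·-2 = -48
  a_10 = 1·-48 + 1·-32 + 0·-14 + 1·-12 = -92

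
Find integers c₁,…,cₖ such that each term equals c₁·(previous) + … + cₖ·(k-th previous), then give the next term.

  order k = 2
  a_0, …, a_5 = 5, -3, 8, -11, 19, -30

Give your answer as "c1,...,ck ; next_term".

  a_2 = -1·-3 + 1·5 = 8
  a_3 = -1·8 + 1·-3 = -11
  a_4 = -1·-11 + 1·8 = 19
  a_5 = -1·19 + 1·-11 = -30
  a_6 = -1·-30 + 1·19 = 49

-1,1 ; 49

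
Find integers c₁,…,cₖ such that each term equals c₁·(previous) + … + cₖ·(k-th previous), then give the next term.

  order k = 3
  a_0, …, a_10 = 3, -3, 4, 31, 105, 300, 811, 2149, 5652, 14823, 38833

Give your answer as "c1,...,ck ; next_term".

  a_3 = 4·4 + -4·-3 + 1·3 = 31
  a_4 = 4·31 + -4·4 + 1·-3 = 105
  a_5 = 4·105 + -4·31 + 1·4 = 300
  a_6 = 4·300 + -4·105 + 1·31 = 811
  a_7 = 4·811 + -4·300 + 1·105 = 2149
  a_8 = 4·2149 + -4·811 + 1·300 = 5652
  a_9 = 4·5652 + -4·2149 + 1·811 = 14823
  a_10 = 4·14823 + -4·5652 + 1·2149 = 38833
  a_11 = 4·38833 + -4·14823 + 1·5652 = 101692

4,-4,1 ; 101692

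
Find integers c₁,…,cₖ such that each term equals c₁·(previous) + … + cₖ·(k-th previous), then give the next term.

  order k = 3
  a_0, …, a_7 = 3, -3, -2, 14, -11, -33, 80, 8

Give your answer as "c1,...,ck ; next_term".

-1,-3,1 ; -281

  a_3 = -1·-2 + -3·-3 + 1·3 = 14
  a_4 = -1·14 + -3·-2 + 1·-3 = -11
  a_5 = -1·-11 + -3·14 + 1·-2 = -33
  a_6 = -1·-33 + -3·-11 + 1·14 = 80
  a_7 = -1·80 + -3·-33 + 1·-11 = 8
  a_8 = -1·8 + -3·80 + 1·-33 = -281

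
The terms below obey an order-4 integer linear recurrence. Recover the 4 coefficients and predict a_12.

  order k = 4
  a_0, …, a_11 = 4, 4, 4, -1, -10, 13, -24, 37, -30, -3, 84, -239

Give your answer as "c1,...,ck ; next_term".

  a_4 = -2·-1 + -1·4 + 0·4 + -2·4 = -10
  a_5 = -2·-10 + -1·-1 + 0·4 + -2·4 = 13
  a_6 = -2·13 + -1·-10 + 0·-1 + -2·4 = -24
  a_7 = -2·-24 + -1·13 + 0·-10 + -2·-1 = 37
  a_8 = -2·37 + -1·-24 + 0·13 + -2·-10 = -30
  a_9 = -2·-30 + -1·37 + 0·-24 + -2·13 = -3
  a_10 = -2·-3 + -1·-30 + 0·37 + -2·-24 = 84
  a_11 = -2·84 + -1·-3 + 0·-30 + -2·37 = -239
  a_12 = -2·-239 + -1·84 + 0·-3 + -2·-30 = 454

-2,-1,0,-2 ; 454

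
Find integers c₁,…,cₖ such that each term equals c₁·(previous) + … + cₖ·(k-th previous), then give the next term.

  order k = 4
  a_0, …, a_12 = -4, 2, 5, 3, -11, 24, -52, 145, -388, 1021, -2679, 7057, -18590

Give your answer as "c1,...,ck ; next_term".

  a_4 = -2·3 + 1·5 + -1·2 + 2·-4 = -11
  a_5 = -2·-11 + 1·3 + -1·5 + 2·2 = 24
  a_6 = -2·24 + 1·-11 + -1·3 + 2·5 = -52
  a_7 = -2·-52 + 1·24 + -1·-11 + 2·3 = 145
  a_8 = -2·145 + 1·-52 + -1·24 + 2·-11 = -388
  a_9 = -2·-388 + 1·145 + -1·-52 + 2·24 = 1021
  a_10 = -2·1021 + 1·-388 + -1·145 + 2·-52 = -2679
  a_11 = -2·-2679 + 1·1021 + -1·-388 + 2·145 = 7057
  a_12 = -2·7057 + 1·-2679 + -1·1021 + 2·-388 = -18590
  a_13 = -2·-18590 + 1·7057 + -1·-2679 + 2·1021 = 48958

-2,1,-1,2 ; 48958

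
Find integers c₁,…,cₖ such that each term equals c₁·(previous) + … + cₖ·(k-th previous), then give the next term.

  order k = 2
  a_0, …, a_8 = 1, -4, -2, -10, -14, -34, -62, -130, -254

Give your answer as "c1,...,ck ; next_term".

  a_2 = 1·-4 + 2·1 = -2
  a_3 = 1·-2 + 2·-4 = -10
  a_4 = 1·-10 + 2·-2 = -14
  a_5 = 1·-14 + 2·-10 = -34
  a_6 = 1·-34 + 2·-14 = -62
  a_7 = 1·-62 + 2·-34 = -130
  a_8 = 1·-130 + 2·-62 = -254
  a_9 = 1·-254 + 2·-130 = -514

1,2 ; -514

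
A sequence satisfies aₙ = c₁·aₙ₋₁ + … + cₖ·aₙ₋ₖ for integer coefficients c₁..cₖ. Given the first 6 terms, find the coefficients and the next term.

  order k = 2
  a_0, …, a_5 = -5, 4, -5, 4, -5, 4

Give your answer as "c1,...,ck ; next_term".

  a_2 = 0·4 + 1·-5 = -5
  a_3 = 0·-5 + 1·4 = 4
  a_4 = 0·4 + 1·-5 = -5
  a_5 = 0·-5 + 1·4 = 4
  a_6 = 0·4 + 1·-5 = -5

0,1 ; -5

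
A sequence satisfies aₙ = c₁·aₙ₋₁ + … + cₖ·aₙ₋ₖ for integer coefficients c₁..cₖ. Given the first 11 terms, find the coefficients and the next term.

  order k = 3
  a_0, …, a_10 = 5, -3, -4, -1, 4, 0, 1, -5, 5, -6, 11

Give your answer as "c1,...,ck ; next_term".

  a_3 = -1·-4 + 0·-3 + -1·5 = -1
  a_4 = -1·-1 + 0·-4 + -1·-3 = 4
  a_5 = -1·4 + 0·-1 + -1·-4 = 0
  a_6 = -1·0 + 0·4 + -1·-1 = 1
  a_7 = -1·1 + 0·0 + -1·4 = -5
  a_8 = -1·-5 + 0·1 + -1·0 = 5
  a_9 = -1·5 + 0·-5 + -1·1 = -6
  a_10 = -1·-6 + 0·5 + -1·-5 = 11
  a_11 = -1·11 + 0·-6 + -1·5 = -16

-1,0,-1 ; -16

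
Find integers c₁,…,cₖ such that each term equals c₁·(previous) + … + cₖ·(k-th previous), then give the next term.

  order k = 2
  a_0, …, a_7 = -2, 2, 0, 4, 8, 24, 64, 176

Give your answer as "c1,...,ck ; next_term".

  a_2 = 2·2 + 2·-2 = 0
  a_3 = 2·0 + 2·2 = 4
  a_4 = 2·4 + 2·0 = 8
  a_5 = 2·8 + 2·4 = 24
  a_6 = 2·24 + 2·8 = 64
  a_7 = 2·64 + 2·24 = 176
  a_8 = 2·176 + 2·64 = 480

2,2 ; 480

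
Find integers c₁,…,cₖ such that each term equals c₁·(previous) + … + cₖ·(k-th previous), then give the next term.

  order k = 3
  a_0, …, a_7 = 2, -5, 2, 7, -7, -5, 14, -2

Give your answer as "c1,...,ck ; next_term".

0,-1,1 ; -19

  a_3 = 0·2 + -1·-5 + 1·2 = 7
  a_4 = 0·7 + -1·2 + 1·-5 = -7
  a_5 = 0·-7 + -1·7 + 1·2 = -5
  a_6 = 0·-5 + -1·-7 + 1·7 = 14
  a_7 = 0·14 + -1·-5 + 1·-7 = -2
  a_8 = 0·-2 + -1·14 + 1·-5 = -19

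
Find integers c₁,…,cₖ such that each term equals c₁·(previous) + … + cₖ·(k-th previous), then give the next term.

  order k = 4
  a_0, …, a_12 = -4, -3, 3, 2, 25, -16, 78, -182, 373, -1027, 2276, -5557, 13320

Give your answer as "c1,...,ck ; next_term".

-1,3,-2,-3 ; -31462

  a_4 = -1·2 + 3·3 + -2·-3 + -3·-4 = 25
  a_5 = -1·25 + 3·2 + -2·3 + -3·-3 = -16
  a_6 = -1·-16 + 3·25 + -2·2 + -3·3 = 78
  a_7 = -1·78 + 3·-16 + -2·25 + -3·2 = -182
  a_8 = -1·-182 + 3·78 + -2·-16 + -3·25 = 373
  a_9 = -1·373 + 3·-182 + -2·78 + -3·-16 = -1027
  a_10 = -1·-1027 + 3·373 + -2·-182 + -3·78 = 2276
  a_11 = -1·2276 + 3·-1027 + -2·373 + -3·-182 = -5557
  a_12 = -1·-5557 + 3·2276 + -2·-1027 + -3·373 = 13320
  a_13 = -1·13320 + 3·-5557 + -2·2276 + -3·-1027 = -31462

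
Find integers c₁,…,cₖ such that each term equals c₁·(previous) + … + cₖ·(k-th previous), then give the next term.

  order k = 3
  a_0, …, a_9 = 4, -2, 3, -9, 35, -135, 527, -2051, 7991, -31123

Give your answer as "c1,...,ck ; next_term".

  a_3 = -3·3 + 4·-2 + 2·4 = -9
  a_4 = -3·-9 + 4·3 + 2·-2 = 35
  a_5 = -3·35 + 4·-9 + 2·3 = -135
  a_6 = -3·-135 + 4·35 + 2·-9 = 527
  a_7 = -3·527 + 4·-135 + 2·35 = -2051
  a_8 = -3·-2051 + 4·527 + 2·-135 = 7991
  a_9 = -3·7991 + 4·-2051 + 2·527 = -31123
  a_10 = -3·-31123 + 4·7991 + 2·-2051 = 121231

-3,4,2 ; 121231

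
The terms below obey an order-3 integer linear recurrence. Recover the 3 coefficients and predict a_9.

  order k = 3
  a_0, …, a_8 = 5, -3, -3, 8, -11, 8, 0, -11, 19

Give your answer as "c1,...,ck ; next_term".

-1,0,1 ; -19

  a_3 = -1·-3 + 0·-3 + 1·5 = 8
  a_4 = -1·8 + 0·-3 + 1·-3 = -11
  a_5 = -1·-11 + 0·8 + 1·-3 = 8
  a_6 = -1·8 + 0·-11 + 1·8 = 0
  a_7 = -1·0 + 0·8 + 1·-11 = -11
  a_8 = -1·-11 + 0·0 + 1·8 = 19
  a_9 = -1·19 + 0·-11 + 1·0 = -19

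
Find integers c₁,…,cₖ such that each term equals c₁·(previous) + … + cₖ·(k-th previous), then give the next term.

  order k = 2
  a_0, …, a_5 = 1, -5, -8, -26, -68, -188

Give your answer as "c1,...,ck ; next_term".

  a_2 = 2·-5 + 2·1 = -8
  a_3 = 2·-8 + 2·-5 = -26
  a_4 = 2·-26 + 2·-8 = -68
  a_5 = 2·-68 + 2·-26 = -188
  a_6 = 2·-188 + 2·-68 = -512

2,2 ; -512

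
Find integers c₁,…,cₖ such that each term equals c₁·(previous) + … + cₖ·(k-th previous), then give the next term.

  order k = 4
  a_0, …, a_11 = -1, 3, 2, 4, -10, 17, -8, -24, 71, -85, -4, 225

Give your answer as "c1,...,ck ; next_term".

  a_4 = -2·4 + -2·2 + 1·3 + 1·-1 = -10
  a_5 = -2·-10 + -2·4 + 1·2 + 1·3 = 17
  a_6 = -2·17 + -2·-10 + 1·4 + 1·2 = -8
  a_7 = -2·-8 + -2·17 + 1·-10 + 1·4 = -24
  a_8 = -2·-24 + -2·-8 + 1·17 + 1·-10 = 71
  a_9 = -2·71 + -2·-24 + 1·-8 + 1·17 = -85
  a_10 = -2·-85 + -2·71 + 1·-24 + 1·-8 = -4
  a_11 = -2·-4 + -2·-85 + 1·71 + 1·-24 = 225
  a_12 = -2·225 + -2·-4 + 1·-85 + 1·71 = -456

-2,-2,1,1 ; -456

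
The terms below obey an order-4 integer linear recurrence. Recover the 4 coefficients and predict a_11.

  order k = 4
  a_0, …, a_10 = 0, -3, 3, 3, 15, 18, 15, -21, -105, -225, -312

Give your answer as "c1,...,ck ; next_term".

1,1,-3,-3 ; -159

  a_4 = 1·3 + 1·3 + -3·-3 + -3·0 = 15
  a_5 = 1·15 + 1·3 + -3·3 + -3·-3 = 18
  a_6 = 1·18 + 1·15 + -3·3 + -3·3 = 15
  a_7 = 1·15 + 1·18 + -3·15 + -3·3 = -21
  a_8 = 1·-21 + 1·15 + -3·18 + -3·15 = -105
  a_9 = 1·-105 + 1·-21 + -3·15 + -3·18 = -225
  a_10 = 1·-225 + 1·-105 + -3·-21 + -3·15 = -312
  a_11 = 1·-312 + 1·-225 + -3·-105 + -3·-21 = -159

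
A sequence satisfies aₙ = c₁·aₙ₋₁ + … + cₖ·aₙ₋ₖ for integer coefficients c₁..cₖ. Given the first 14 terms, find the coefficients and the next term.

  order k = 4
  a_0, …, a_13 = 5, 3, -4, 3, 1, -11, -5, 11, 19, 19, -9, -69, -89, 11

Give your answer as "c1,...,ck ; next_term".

1,-2,0,-2 ; 207

  a_4 = 1·3 + -2·-4 + 0·3 + -2·5 = 1
  a_5 = 1·1 + -2·3 + 0·-4 + -2·3 = -11
  a_6 = 1·-11 + -2·1 + 0·3 + -2·-4 = -5
  a_7 = 1·-5 + -2·-11 + 0·1 + -2·3 = 11
  a_8 = 1·11 + -2·-5 + 0·-11 + -2·1 = 19
  a_9 = 1·19 + -2·11 + 0·-5 + -2·-11 = 19
  a_10 = 1·19 + -2·19 + 0·11 + -2·-5 = -9
  a_11 = 1·-9 + -2·19 + 0·19 + -2·11 = -69
  a_12 = 1·-69 + -2·-9 + 0·19 + -2·19 = -89
  a_13 = 1·-89 + -2·-69 + 0·-9 + -2·19 = 11
  a_14 = 1·11 + -2·-89 + 0·-69 + -2·-9 = 207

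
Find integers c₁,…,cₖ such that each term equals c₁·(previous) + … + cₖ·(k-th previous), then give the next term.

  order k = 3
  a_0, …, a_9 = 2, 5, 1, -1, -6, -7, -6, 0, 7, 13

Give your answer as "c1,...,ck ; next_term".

  a_3 = 1·1 + 0·5 + -1·2 = -1
  a_4 = 1·-1 + 0·1 + -1·5 = -6
  a_5 = 1·-6 + 0·-1 + -1·1 = -7
  a_6 = 1·-7 + 0·-6 + -1·-1 = -6
  a_7 = 1·-6 + 0·-7 + -1·-6 = 0
  a_8 = 1·0 + 0·-6 + -1·-7 = 7
  a_9 = 1·7 + 0·0 + -1·-6 = 13
  a_10 = 1·13 + 0·7 + -1·0 = 13

1,0,-1 ; 13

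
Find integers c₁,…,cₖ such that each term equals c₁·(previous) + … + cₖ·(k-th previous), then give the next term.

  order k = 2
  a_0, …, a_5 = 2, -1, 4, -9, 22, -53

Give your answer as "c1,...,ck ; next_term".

  a_2 = -2·-1 + 1·2 = 4
  a_3 = -2·4 + 1·-1 = -9
  a_4 = -2·-9 + 1·4 = 22
  a_5 = -2·22 + 1·-9 = -53
  a_6 = -2·-53 + 1·22 = 128

-2,1 ; 128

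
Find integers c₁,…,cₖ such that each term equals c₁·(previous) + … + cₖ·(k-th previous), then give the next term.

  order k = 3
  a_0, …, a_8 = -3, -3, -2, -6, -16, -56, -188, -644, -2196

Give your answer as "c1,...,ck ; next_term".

  a_3 = 3·-2 + 2·-3 + -2·-3 = -6
  a_4 = 3·-6 + 2·-2 + -2·-3 = -16
  a_5 = 3·-16 + 2·-6 + -2·-2 = -56
  a_6 = 3·-56 + 2·-16 + -2·-6 = -188
  a_7 = 3·-188 + 2·-56 + -2·-16 = -644
  a_8 = 3·-644 + 2·-188 + -2·-56 = -2196
  a_9 = 3·-2196 + 2·-644 + -2·-188 = -7500

3,2,-2 ; -7500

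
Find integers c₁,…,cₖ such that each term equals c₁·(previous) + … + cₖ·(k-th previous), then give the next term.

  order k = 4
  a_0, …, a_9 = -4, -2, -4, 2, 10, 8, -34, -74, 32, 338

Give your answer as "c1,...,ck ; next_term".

1,-3,-2,2 ; 322

  a_4 = 1·2 + -3·-4 + -2·-2 + 2·-4 = 10
  a_5 = 1·10 + -3·2 + -2·-4 + 2·-2 = 8
  a_6 = 1·8 + -3·10 + -2·2 + 2·-4 = -34
  a_7 = 1·-34 + -3·8 + -2·10 + 2·2 = -74
  a_8 = 1·-74 + -3·-34 + -2·8 + 2·10 = 32
  a_9 = 1·32 + -3·-74 + -2·-34 + 2·8 = 338
  a_10 = 1·338 + -3·32 + -2·-74 + 2·-34 = 322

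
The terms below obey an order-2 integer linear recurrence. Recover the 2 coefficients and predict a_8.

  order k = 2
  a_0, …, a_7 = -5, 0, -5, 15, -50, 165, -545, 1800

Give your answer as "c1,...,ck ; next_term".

  a_2 = -3·0 + 1·-5 = -5
  a_3 = -3·-5 + 1·0 = 15
  a_4 = -3·15 + 1·-5 = -50
  a_5 = -3·-50 + 1·15 = 165
  a_6 = -3·165 + 1·-50 = -545
  a_7 = -3·-545 + 1·165 = 1800
  a_8 = -3·1800 + 1·-545 = -5945

-3,1 ; -5945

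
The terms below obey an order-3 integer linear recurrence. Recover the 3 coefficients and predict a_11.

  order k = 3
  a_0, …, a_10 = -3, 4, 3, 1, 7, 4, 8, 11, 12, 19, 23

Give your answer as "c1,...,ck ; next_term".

  a_3 = 0·3 + 1·4 + 1·-3 = 1
  a_4 = 0·1 + 1·3 + 1·4 = 7
  a_5 = 0·7 + 1·1 + 1·3 = 4
  a_6 = 0·4 + 1·7 + 1·1 = 8
  a_7 = 0·8 + 1·4 + 1·7 = 11
  a_8 = 0·11 + 1·8 + 1·4 = 12
  a_9 = 0·12 + 1·11 + 1·8 = 19
  a_10 = 0·19 + 1·12 + 1·11 = 23
  a_11 = 0·23 + 1·19 + 1·12 = 31

0,1,1 ; 31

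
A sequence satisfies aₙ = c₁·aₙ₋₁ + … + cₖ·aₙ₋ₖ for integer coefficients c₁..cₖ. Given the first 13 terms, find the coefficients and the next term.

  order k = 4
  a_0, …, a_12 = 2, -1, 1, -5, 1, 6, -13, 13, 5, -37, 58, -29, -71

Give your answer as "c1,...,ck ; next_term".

-1,-1,1,-1 ; 195

  a_4 = -1·-5 + -1·1 + 1·-1 + -1·2 = 1
  a_5 = -1·1 + -1·-5 + 1·1 + -1·-1 = 6
  a_6 = -1·6 + -1·1 + 1·-5 + -1·1 = -13
  a_7 = -1·-13 + -1·6 + 1·1 + -1·-5 = 13
  a_8 = -1·13 + -1·-13 + 1·6 + -1·1 = 5
  a_9 = -1·5 + -1·13 + 1·-13 + -1·6 = -37
  a_10 = -1·-37 + -1·5 + 1·13 + -1·-13 = 58
  a_11 = -1·58 + -1·-37 + 1·5 + -1·13 = -29
  a_12 = -1·-29 + -1·58 + 1·-37 + -1·5 = -71
  a_13 = -1·-71 + -1·-29 + 1·58 + -1·-37 = 195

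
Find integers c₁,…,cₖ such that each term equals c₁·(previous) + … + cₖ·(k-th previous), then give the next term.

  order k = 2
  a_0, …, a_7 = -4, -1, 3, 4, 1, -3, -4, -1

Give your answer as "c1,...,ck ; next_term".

1,-1 ; 3

  a_2 = 1·-1 + -1·-4 = 3
  a_3 = 1·3 + -1·-1 = 4
  a_4 = 1·4 + -1·3 = 1
  a_5 = 1·1 + -1·4 = -3
  a_6 = 1·-3 + -1·1 = -4
  a_7 = 1·-4 + -1·-3 = -1
  a_8 = 1·-1 + -1·-4 = 3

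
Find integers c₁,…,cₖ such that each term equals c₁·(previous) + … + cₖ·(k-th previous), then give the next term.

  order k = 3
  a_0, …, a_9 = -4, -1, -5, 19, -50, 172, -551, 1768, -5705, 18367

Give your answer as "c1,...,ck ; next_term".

-2,3,-3 ; -59153

  a_3 = -2·-5 + 3·-1 + -3·-4 = 19
  a_4 = -2·19 + 3·-5 + -3·-1 = -50
  a_5 = -2·-50 + 3·19 + -3·-5 = 172
  a_6 = -2·172 + 3·-50 + -3·19 = -551
  a_7 = -2·-551 + 3·172 + -3·-50 = 1768
  a_8 = -2·1768 + 3·-551 + -3·172 = -5705
  a_9 = -2·-5705 + 3·1768 + -3·-551 = 18367
  a_10 = -2·18367 + 3·-5705 + -3·1768 = -59153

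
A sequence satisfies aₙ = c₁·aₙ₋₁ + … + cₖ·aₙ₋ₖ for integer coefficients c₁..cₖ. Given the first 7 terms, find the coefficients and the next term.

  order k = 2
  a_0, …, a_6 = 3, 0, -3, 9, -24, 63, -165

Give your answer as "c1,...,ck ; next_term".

-3,-1 ; 432

  a_2 = -3·0 + -1·3 = -3
  a_3 = -3·-3 + -1·0 = 9
  a_4 = -3·9 + -1·-3 = -24
  a_5 = -3·-24 + -1·9 = 63
  a_6 = -3·63 + -1·-24 = -165
  a_7 = -3·-165 + -1·63 = 432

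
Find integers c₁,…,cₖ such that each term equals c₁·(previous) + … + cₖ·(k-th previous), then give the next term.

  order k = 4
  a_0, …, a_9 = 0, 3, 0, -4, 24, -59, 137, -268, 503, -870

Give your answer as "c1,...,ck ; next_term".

-3,-1,4,3 ; 1446

  a_4 = -3·-4 + -1·0 + 4·3 + 3·0 = 24
  a_5 = -3·24 + -1·-4 + 4·0 + 3·3 = -59
  a_6 = -3·-59 + -1·24 + 4·-4 + 3·0 = 137
  a_7 = -3·137 + -1·-59 + 4·24 + 3·-4 = -268
  a_8 = -3·-268 + -1·137 + 4·-59 + 3·24 = 503
  a_9 = -3·503 + -1·-268 + 4·137 + 3·-59 = -870
  a_10 = -3·-870 + -1·503 + 4·-268 + 3·137 = 1446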